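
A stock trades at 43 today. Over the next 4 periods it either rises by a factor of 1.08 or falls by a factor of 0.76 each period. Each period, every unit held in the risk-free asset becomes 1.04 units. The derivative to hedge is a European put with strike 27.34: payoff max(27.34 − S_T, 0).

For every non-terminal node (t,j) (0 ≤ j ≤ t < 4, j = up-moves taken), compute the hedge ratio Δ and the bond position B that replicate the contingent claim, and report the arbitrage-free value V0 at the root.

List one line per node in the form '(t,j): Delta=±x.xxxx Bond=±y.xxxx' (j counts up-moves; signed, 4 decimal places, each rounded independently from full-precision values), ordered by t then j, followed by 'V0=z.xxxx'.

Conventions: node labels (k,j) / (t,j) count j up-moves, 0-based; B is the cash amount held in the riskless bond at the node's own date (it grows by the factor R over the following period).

Since d<R<u, set p* = (R−d)/(u−d) = 0.8750; price each node as the discounted p*-expectation of its children.
Expiry values: V(4,0)=12.9943, V(4,1)=6.9540, V(4,2)=0.0000, V(4,3)=0.0000, V(4,4)=0.0000
Node (3,0) S=18.8760: V=(p*·6.9540+(1−p*)·12.9943)/1.04=7.4125; Δ=(6.9540−12.9943)/(20.3860−14.3457)=-1.0000; B=V−Δ·S=26.2885
Node (3,1) S=26.8237: V=(p*·0.0000+(1−p*)·6.9540)/1.04=0.8358; Δ=(0.0000−6.9540)/(28.9696−20.3860)=-0.8101; B=V−Δ·S=22.5669
Node (3,2) S=38.1180: V=(p*·0.0000+(1−p*)·0.0000)/1.04=0.0000; Δ=(0.0000−0.0000)/(41.1674−28.9696)=0.0000; B=V−Δ·S=0.0000
Node (3,3) S=54.1676: V=(p*·0.0000+(1−p*)·0.0000)/1.04=0.0000; Δ=(0.0000−0.0000)/(58.5010−41.1674)=0.0000; B=V−Δ·S=0.0000
Node (2,0) S=24.8368: V=(p*·0.8358+(1−p*)·7.4125)/1.04=1.5941; Δ=(0.8358−7.4125)/(26.8237−18.8760)=-0.8275; B=V−Δ·S=22.1463
Node (2,1) S=35.2944: V=(p*·0.0000+(1−p*)·0.8358)/1.04=0.1005; Δ=(0.0000−0.8358)/(38.1180−26.8237)=-0.0740; B=V−Δ·S=2.7124
Node (2,2) S=50.1552: V=(p*·0.0000+(1−p*)·0.0000)/1.04=0.0000; Δ=(0.0000−0.0000)/(54.1676−38.1180)=0.0000; B=V−Δ·S=0.0000
Node (1,0) S=32.6800: V=(p*·0.1005+(1−p*)·1.5941)/1.04=0.2761; Δ=(0.1005−1.5941)/(35.2944−24.8368)=-0.1428; B=V−Δ·S=4.9439
Node (1,1) S=46.4400: V=(p*·0.0000+(1−p*)·0.1005)/1.04=0.0121; Δ=(0.0000−0.1005)/(50.1552−35.2944)=-0.0068; B=V−Δ·S=0.3260
Node (0,0) S=43.0000: V=(p*·0.0121+(1−p*)·0.2761)/1.04=0.0433; Δ=(0.0121−0.2761)/(46.4400−32.6800)=-0.0192; B=V−Δ·S=0.8685
Check: Δ(0,0)·S0 + B(0,0) = 0.0433 = V0.

(0,0): Delta=-0.0192 Bond=0.8685
(1,0): Delta=-0.1428 Bond=4.9439
(1,1): Delta=-0.0068 Bond=0.3260
(2,0): Delta=-0.8275 Bond=22.1463
(2,1): Delta=-0.0740 Bond=2.7124
(2,2): Delta=0.0000 Bond=0.0000
(3,0): Delta=-1.0000 Bond=26.2885
(3,1): Delta=-0.8101 Bond=22.5669
(3,2): Delta=0.0000 Bond=0.0000
(3,3): Delta=0.0000 Bond=0.0000
V0=0.0433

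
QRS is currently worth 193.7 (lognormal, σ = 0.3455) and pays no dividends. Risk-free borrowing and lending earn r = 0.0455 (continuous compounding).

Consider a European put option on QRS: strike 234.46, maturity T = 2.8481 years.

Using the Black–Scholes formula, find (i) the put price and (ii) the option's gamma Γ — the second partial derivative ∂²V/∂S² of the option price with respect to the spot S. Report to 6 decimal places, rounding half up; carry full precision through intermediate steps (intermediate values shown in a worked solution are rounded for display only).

price = 52.211478
Γ = 0.003472

σ√T = 0.3455·√2.8481 = 0.583077
d₁ = (ln(S/K) + (r+σ²/2)T) / (σ√T) = (ln(193.7/234.46) + (0.0455+0.3455²/2)·2.8481) / 0.583077 = (-0.190974 + 0.299578) / 0.583077 = 0.186259
d₂ = d₁ − σ√T = 0.186259 − 0.583077 = -0.396818
e^{−rT} = 0.878457
N(−d₁) = 0.426121,  N(−d₂) = 0.654249
Put price V = K·e^{−rT}·N(−d₂) − S·N(−d₁) = 134.751077 − 82.539598 = 52.211478
φ(d₁) = (1/√(2π))·e^{−d₁²/2} = 0.392082
Γ = φ(d₁) / (S·σ·√T) = 0.003472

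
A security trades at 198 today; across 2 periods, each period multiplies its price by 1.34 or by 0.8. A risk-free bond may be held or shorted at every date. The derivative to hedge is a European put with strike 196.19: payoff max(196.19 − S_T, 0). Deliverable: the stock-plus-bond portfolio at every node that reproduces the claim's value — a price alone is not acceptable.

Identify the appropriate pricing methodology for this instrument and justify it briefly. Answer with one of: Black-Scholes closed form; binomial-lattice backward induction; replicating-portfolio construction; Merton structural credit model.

framework: replicating-portfolio construction

Key observation: a price alone would not answer the question — the per-node share/bond construction on the spot-198, 1.34/0.8 tree is required, and only the replicating-portfolio method yields it.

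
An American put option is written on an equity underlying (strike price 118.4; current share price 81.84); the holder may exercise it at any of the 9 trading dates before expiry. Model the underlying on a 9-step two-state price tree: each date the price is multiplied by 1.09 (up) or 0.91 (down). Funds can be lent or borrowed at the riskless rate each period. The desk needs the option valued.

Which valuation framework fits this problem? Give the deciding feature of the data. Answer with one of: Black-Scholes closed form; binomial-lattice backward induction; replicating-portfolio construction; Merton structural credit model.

framework: binomial-lattice backward induction

Key observation: with exercise allowed before expiry on a discrete up/down model (9 steps from spot 81.84), the strike-118.4 put's value must be rolled back through the tree testing early exercise at each node.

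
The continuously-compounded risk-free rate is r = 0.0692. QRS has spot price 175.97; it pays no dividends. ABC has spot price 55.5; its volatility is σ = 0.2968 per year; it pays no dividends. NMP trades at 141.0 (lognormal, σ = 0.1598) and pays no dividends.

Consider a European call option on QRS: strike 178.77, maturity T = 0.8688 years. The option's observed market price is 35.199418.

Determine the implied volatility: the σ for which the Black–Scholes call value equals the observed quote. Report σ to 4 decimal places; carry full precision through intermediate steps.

At σ = 0.4923 the Black–Scholes value reproduces the quote:
σ√T = 0.4923·√0.8688 = 0.458870
d₁ = (ln(S/K) + (r+σ²/2)T) / (σ√T) = (ln(175.97/178.77) + (0.0692+0.4923²/2)·0.8688) / 0.458870 = (-0.015787 + 0.165402) / 0.458870 = 0.326052
d₂ = d₁ − σ√T = 0.326052 − 0.458870 = -0.132819
e^{−rT} = 0.941651
N(d₁) = 0.627807,  N(d₂) = 0.447168
V = S·N(d₁) − K·e^{−rT}·N(d₂) = 110.475254 − 75.275836 = 35.199418 (the quoted price), and the Black–Scholes price is strictly increasing in σ, so σ is unique

sigma = 0.4923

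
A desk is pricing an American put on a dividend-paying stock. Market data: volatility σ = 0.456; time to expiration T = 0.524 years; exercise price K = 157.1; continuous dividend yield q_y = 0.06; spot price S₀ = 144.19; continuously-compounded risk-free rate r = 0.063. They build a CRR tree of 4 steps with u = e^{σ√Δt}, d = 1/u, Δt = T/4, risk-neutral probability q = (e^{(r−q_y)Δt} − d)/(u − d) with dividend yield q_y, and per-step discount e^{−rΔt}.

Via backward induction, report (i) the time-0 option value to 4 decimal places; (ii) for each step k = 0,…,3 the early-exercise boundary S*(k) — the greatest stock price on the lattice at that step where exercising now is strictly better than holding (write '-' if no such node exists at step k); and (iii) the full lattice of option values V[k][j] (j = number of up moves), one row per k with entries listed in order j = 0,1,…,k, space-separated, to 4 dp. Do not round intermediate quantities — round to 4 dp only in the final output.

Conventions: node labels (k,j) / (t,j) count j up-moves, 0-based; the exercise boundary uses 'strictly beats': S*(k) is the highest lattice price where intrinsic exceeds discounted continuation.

params: Δt=0.13100 u=1.17945 d=0.84786 q=0.46002 e^(-rΔt)=0.99178
t_4 payoffs: 82.5884 53.4476 12.9100 0.0000 0.0000
t_3: node(3,0) S=87.8824 payoff=69.2176 vs cont=68.6145 → 69.2176 [stop]  node(3,1) S=122.2524 payoff=34.8476 vs cont=34.5135 → 34.8476 [stop]  node(3,2) S=170.0642 payoff=0.0000 vs cont=6.9139 → 6.9139 [wait]  node(3,3) S=236.5749 payoff=0.0000 vs cont=0.0000 → 0.0000 [wait]  ⇒ S*(3)=122.2524
t_2: node(2,0) S=103.6524 payoff=53.4476 vs cont=52.9679 → 53.4476 [stop]  node(2,1) S=144.1900 payoff=12.9100 vs cont=21.8168 → 21.8168 [wait]  node(2,2) S=200.5815 payoff=0.0000 vs cont=3.7027 → 3.7027 [wait]  ⇒ S*(2)=103.6524
t_1: node(1,0) S=122.2524 payoff=34.8476 vs cont=38.5772 → 38.5772 [wait]  node(1,1) S=170.0642 payoff=0.0000 vs cont=13.3732 → 13.3732 [wait]  ⇒ S*(1)=-
t_0: node(0,0) S=144.1900 payoff=12.9100 vs cont=26.7611 → 26.7611 [wait]  ⇒ S*(0)=-

price = 26.7611
boundary = - - 103.6524 122.2524
tree:
26.7611
38.5772 13.3732
53.4476 21.8168 3.7027
69.2176 34.8476 6.9139 0.0000
82.5884 53.4476 12.9100 0.0000 0.0000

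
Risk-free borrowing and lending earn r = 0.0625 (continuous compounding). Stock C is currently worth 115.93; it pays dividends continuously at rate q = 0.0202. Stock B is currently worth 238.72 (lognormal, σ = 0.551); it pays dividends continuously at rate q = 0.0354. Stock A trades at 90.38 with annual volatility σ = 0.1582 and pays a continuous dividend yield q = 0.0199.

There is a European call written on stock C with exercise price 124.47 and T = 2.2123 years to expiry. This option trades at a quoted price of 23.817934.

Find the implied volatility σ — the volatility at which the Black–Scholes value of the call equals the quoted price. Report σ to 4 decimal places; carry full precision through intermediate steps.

sigma = 0.3508

At σ = 0.3508 the Black–Scholes value reproduces the quote:
σ√T = 0.3508·√2.2123 = 0.521773
d₁ = (ln(S/K) + (r−q+σ²/2)T) / (σ√T) = (ln(115.93/124.47) + (0.0625−0.0202+0.3508²/2)·2.2123) / 0.521773 = (-0.071078 + 0.229704) / 0.521773 = 0.304013
d₂ = d₁ − σ√T = 0.304013 − 0.521773 = -0.217760
e^{−rT} = 0.870865
e^{−qT} = 0.956295
N(d₁) = 0.619441,  N(d₂) = 0.413808
V = S·e^{−qT}·N(d₁) − K·e^{−rT}·N(d₂) = 68.673278 − 44.855344 = 23.817934 (matching the quote); vega is positive throughout, so no other σ reproduces this price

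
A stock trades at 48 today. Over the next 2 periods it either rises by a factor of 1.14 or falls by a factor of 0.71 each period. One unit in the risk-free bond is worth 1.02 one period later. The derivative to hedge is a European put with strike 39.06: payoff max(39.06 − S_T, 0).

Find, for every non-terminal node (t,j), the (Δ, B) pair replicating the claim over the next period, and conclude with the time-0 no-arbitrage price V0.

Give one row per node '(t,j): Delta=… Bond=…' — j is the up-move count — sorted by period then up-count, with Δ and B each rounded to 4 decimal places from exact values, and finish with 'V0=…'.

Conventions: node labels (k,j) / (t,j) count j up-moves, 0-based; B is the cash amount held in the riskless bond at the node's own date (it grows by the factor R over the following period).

No-arbitrage ⇒ martingale measure with p* = (R−d)/(u−d) = 0.7209.
At maturity the claim pays: V(2,0)=14.8632, V(2,1)=0.2088, V(2,2)=0.0000
Node (1,0) S=34.0800: V=(p*·0.2088+(1−p*)·14.8632)/1.02=4.2141; Δ=(0.2088−14.8632)/(38.8512−24.1968)=-1.0000; B=V−Δ·S=38.2941
Node (1,1) S=54.7200: V=(p*·0.0000+(1−p*)·0.2088)/1.02=0.0571; Δ=(0.0000−0.2088)/(62.3808−38.8512)=-0.0089; B=V−Δ·S=0.5427
Node (0,0) S=48.0000: V=(p*·0.0571+(1−p*)·4.2141)/1.02=1.1934; Δ=(0.0571−4.2141)/(54.7200−34.0800)=-0.2014; B=V−Δ·S=10.8608
As a check, the time-0 holding Δ(0,0)·S0 + B(0,0) comes to 1.1934 — exactly V0.

(0,0): Delta=-0.2014 Bond=10.8608
(1,0): Delta=-1.0000 Bond=38.2941
(1,1): Delta=-0.0089 Bond=0.5427
V0=1.1934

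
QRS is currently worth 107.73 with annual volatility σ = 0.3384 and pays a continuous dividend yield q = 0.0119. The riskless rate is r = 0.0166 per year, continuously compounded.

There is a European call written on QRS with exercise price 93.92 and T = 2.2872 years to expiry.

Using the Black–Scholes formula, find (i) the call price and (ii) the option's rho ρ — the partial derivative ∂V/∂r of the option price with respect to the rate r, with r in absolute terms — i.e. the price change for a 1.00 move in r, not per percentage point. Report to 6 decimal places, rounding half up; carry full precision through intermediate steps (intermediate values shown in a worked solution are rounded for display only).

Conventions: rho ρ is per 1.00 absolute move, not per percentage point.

price = 27.724329
ρ = 106.141594

σ√T = 0.3384·√2.2872 = 0.511779
d₁ = (ln(S/K) + (r−q+σ²/2)T) / (σ√T) = (ln(107.73/93.92) + (0.0166−0.0119+0.3384²/2)·2.2872) / 0.511779 = (0.137185 + 0.141709) / 0.511779 = 0.544949
d₂ = d₁ − σ√T = 0.544949 − 0.511779 = 0.033170
e^{−rT} = 0.962744
e^{−qT} = 0.973149
N(d₁) = 0.707106,  N(d₂) = 0.513231
Call price V = S·e^{−qT}·N(d₁) − K·e^{−rT}·N(d₂) = 74.131111 − 46.406783 = 27.724329
ρ = K·T·e^{−rT}·N(d₂) = 106.141594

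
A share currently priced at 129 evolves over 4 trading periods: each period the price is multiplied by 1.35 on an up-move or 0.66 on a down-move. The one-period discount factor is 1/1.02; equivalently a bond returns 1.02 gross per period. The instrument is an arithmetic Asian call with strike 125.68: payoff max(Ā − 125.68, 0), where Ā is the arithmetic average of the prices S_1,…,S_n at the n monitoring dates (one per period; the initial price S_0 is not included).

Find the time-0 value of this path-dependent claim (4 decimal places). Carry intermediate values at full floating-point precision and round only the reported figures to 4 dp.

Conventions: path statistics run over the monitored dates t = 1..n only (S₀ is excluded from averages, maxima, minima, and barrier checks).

price = 28.5522

Set p* = 0.5217 (from d < R < u); the path-dependent value is the discounted p*-expectation over all price paths.
Enumerate all 2^4 = 16 price paths (U = up ×1.35, D = down ×0.66); each path with k up-moves has probability p*^k·(1−p*)^(4−k).
DDDD: Ā=50.7242, payoff=0.0000, prob=0.052319
UDDD: Ā=103.7540, payoff=0.0000, prob=0.057075
DUDD: Ā=81.5015, payoff=0.0000, prob=0.057075
UUDD: Ā=166.7077, payoff=41.0277, prob=0.062264
DDUD: Ā=66.8149, payoff=0.0000, prob=0.057075
UDUD: Ā=136.6668, payoff=10.9868, prob=0.062264
DUUD: Ā=114.4143, payoff=0.0000, prob=0.062264
UUUD: Ā=234.0293, payoff=108.3493, prob=0.067924
DDDU: Ā=57.1217, payoff=0.0000, prob=0.057075
UDDU: Ā=116.8398, payoff=0.0000, prob=0.062264
DUDU: Ā=94.5873, payoff=0.0000, prob=0.062264
UUDU: Ā=193.4741, payoff=67.7941, prob=0.067924
DDUU: Ā=79.9007, payoff=0.0000, prob=0.062264
UDUU: Ā=163.4332, payoff=37.7532, prob=0.067924
DUUU: Ā=141.1807, payoff=15.5007, prob=0.067924
UUUU: Ā=288.7788, payoff=163.0988, prob=0.074099
Price = Σ prob·payoff / R^4 = 30.905777 / 1.082432 = 28.5522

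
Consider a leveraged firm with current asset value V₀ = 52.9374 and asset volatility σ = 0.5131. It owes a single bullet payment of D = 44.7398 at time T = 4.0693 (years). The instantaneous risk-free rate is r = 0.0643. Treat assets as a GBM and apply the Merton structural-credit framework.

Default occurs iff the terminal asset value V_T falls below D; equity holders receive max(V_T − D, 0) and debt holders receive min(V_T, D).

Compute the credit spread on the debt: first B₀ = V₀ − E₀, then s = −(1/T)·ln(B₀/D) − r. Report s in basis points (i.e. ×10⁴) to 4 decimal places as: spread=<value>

Apply the equity-as-call identities (strike 44.7398, horizon 4.0693 years):
d₁ = [ln(V₀/D) + (r + σ²/2)T] / (σ√T)
   = [ln(52.9374/44.7398) + (0.0643 + 0.5·0.5131²)·4.0693] / (0.5131·√4.0693)
   = [0.168247 + 0.797322] / 1.035051 = 0.932870
d₂ = d₁ − σ√T = 0.932870 − 1.035051 = -0.102181
N(d₁) = 0.824556,  N(d₂) = 0.459306,  e^(−rT) = 0.769776
E₀ = V₀·N(d₁) − D·e^(−rT)·N(d₂)
   = 52.9374·0.824556 − 44.7398·0.769776·0.459306 = 27.831540
B₀ = V₀ − E₀ = 52.9374 − 27.831540 = 25.105860
spread = −(1/T)·ln(B₀/D) − r = −(1/4.0693)·ln(25.105860/44.7398) − 0.0643 = 0.07768073
in basis points: 0.07768073 × 10⁴ = 776.8073 bp

spread=776.8073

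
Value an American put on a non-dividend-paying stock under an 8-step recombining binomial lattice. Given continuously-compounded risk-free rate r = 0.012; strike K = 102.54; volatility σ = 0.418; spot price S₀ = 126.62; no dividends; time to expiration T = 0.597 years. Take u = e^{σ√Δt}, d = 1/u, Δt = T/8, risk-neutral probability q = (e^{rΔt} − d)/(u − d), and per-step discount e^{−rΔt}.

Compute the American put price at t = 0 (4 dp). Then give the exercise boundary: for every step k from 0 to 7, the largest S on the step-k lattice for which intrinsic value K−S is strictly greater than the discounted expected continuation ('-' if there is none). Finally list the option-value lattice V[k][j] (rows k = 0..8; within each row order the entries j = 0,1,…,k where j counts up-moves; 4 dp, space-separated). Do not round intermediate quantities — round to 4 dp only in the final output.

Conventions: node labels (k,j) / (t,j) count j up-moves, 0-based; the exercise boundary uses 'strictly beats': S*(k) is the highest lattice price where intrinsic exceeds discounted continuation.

price = 5.2811
boundary = - - - - - 71.5397 80.1933 89.8937
tree:
5.2811
7.9834 2.3092
11.7867 3.8015 0.6667
16.9079 6.1577 1.2085 0.0701
23.4063 9.7687 2.1846 0.1338 0.0000
31.0003 15.0705 3.9367 0.2552 0.0000 0.0000
38.7201 22.3467 7.0696 0.4869 0.0000 0.0000 0.0000
45.6068 31.0003 12.6463 0.9290 0.0000 0.0000 0.0000 0.0000
51.7504 38.7201 22.3467 1.7725 0.0000 0.0000 0.0000 0.0000 0.0000

Δt=0.07462, u=1.12096, d=0.89209, q=0.47540, disc=e^(-rΔt)=0.99910
k=8 terminal: V=max(K-S,0) → 51.7504 38.7201 22.3467 1.7725 0.0000 0.0000 0.0000 0.0000 0.0000
k=7: j=0 S=56.9332 intr=45.6068 cont=45.5150 V=45.6068[EX]; j=1 S=71.5397 intr=31.0003 cont=30.9085 V=31.0003[EX]; j=2 S=89.8937 intr=12.6463 cont=12.5545 V=12.6463[EX]; j=3 S=112.9565 intr=0.0000 cont=0.9290 V=0.9290[hold]; j=4 S=141.9362 intr=0.0000 cont=0.0000 V=0.0000[hold]; j=5 S=178.3509 intr=0.0000 cont=0.0000 V=0.0000[hold]; j=6 S=224.1079 intr=0.0000 cont=0.0000 V=0.0000[hold]; j=7 S=281.6043 intr=0.0000 cont=0.0000 V=0.0000[hold]  S*(7)=89.8937
k=6: j=0 S=63.8199 intr=38.7201 cont=38.6283 V=38.7201[EX]; j=1 S=80.1933 intr=22.3467 cont=22.2549 V=22.3467[EX]; j=2 S=100.7675 intr=1.7725 cont=7.0696 V=7.0696[hold]; j=3 S=126.6200 intr=0.0000 cont=0.4869 V=0.4869[hold]; j=4 S=159.1052 intr=0.0000 cont=0.0000 V=0.0000[hold]; j=5 S=199.9246 intr=0.0000 cont=0.0000 V=0.0000[hold]; j=6 S=251.2165 intr=0.0000 cont=0.0000 V=0.0000[hold]  S*(6)=80.1933
k=5: j=0 S=71.5397 intr=31.0003 cont=30.9085 V=31.0003[EX]; j=1 S=89.8937 intr=12.6463 cont=15.0705 V=15.0705[hold]; j=2 S=112.9565 intr=0.0000 cont=3.9367 V=3.9367[hold]; j=3 S=141.9362 intr=0.0000 cont=0.2552 V=0.2552[hold]; j=4 S=178.3509 intr=0.0000 cont=0.0000 V=0.0000[hold]; j=5 S=224.1079 intr=0.0000 cont=0.0000 V=0.0000[hold]  S*(5)=71.5397
k=4: j=0 S=80.1933 intr=22.3467 cont=23.4063 V=23.4063[hold]; j=1 S=100.7675 intr=1.7725 cont=9.7687 V=9.7687[hold]; j=2 S=126.6200 intr=0.0000 cont=2.1846 V=2.1846[hold]; j=3 S=159.1052 intr=0.0000 cont=0.1338 V=0.1338[hold]; j=4 S=199.9246 intr=0.0000 cont=0.0000 V=0.0000[hold]  S*(4)=-
k=3: j=0 S=89.8937 intr=12.6463 cont=16.9079 V=16.9079[hold]; j=1 S=112.9565 intr=0.0000 cont=6.1577 V=6.1577[hold]; j=2 S=141.9362 intr=0.0000 cont=1.2085 V=1.2085[hold]; j=3 S=178.3509 intr=0.0000 cont=0.0701 V=0.0701[hold]  S*(3)=-
k=2: j=0 S=100.7675 intr=1.7725 cont=11.7867 V=11.7867[hold]; j=1 S=126.6200 intr=0.0000 cont=3.8015 V=3.8015[hold]; j=2 S=159.1052 intr=0.0000 cont=0.6667 V=0.6667[hold]  S*(2)=-
k=1: j=0 S=112.9565 intr=0.0000 cont=7.9834 V=7.9834[hold]; j=1 S=141.9362 intr=0.0000 cont=2.3092 V=2.3092[hold]  S*(1)=-
k=0: j=0 S=126.6200 intr=0.0000 cont=5.2811 V=5.2811[hold]  S*(0)=-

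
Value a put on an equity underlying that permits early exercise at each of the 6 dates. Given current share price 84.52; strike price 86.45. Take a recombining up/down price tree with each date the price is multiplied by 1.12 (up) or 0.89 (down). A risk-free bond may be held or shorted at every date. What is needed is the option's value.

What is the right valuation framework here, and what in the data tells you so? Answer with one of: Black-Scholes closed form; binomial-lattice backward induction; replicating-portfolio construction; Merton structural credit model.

framework: binomial-lattice backward induction

Key observation: the exercise right at every one of the 6 steps is what matters: each node needs max(86.45 − S, continuation), which only the stepwise tree valuation starting from spot 84.52 delivers.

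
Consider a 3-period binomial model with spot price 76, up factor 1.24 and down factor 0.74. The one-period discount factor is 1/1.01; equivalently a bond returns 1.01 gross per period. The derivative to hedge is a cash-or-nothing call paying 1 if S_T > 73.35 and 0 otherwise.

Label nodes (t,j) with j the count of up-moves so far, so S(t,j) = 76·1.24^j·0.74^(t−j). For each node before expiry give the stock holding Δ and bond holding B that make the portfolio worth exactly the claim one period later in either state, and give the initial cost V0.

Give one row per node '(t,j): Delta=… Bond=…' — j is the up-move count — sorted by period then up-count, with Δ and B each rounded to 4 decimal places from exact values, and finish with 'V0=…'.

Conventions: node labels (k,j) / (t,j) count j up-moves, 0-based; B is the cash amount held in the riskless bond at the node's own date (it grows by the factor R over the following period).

Under the risk-neutral measure, an up-move has probability p* = (R−d)/(u−d) = 0.5400 and values discount at R = 1.01.
Expiry values: V(3,0)=0.0000, V(3,1)=0.0000, V(3,2)=1.0000, V(3,3)=1.0000
(2,0): S=41.6176. Δ = (V_up−V_dn)/(S_up−S_dn) = (0.0000−0.0000)/(51.6058−30.7970) = 0.0000. V = [p*·0.0000 + (1−p*)·0.0000]/1.01 = 0.0000. B = V − Δ·S = 0.0000.
(2,1): S=69.7376. Δ = (V_up−V_dn)/(S_up−S_dn) = (1.0000−0.0000)/(86.4746−51.6058) = 0.0287. V = [p*·1.0000 + (1−p*)·0.0000]/1.01 = 0.5347. B = V − Δ·S = -1.4653.
(2,2): S=116.8576. Δ = (V_up−V_dn)/(S_up−S_dn) = (1.0000−1.0000)/(144.9034−86.4746) = 0.0000. V = [p*·1.0000 + (1−p*)·1.0000]/1.01 = 0.9901. B = V − Δ·S = 0.9901.
(1,0): S=56.2400. Δ = (V_up−V_dn)/(S_up−S_dn) = (0.5347−0.0000)/(69.7376−41.6176) = 0.0190. V = [p*·0.5347 + (1−p*)·0.0000]/1.01 = 0.2859. B = V − Δ·S = -0.7835.
(1,1): S=94.2400. Δ = (V_up−V_dn)/(S_up−S_dn) = (0.9901−0.5347)/(116.8576−69.7376) = 0.0097. V = [p*·0.9901 + (1−p*)·0.5347]/1.01 = 0.7729. B = V − Δ·S = -0.1380.
(0,0): S=76.0000. Δ = (V_up−V_dn)/(S_up−S_dn) = (0.7729−0.2859)/(94.2400−56.2400) = 0.0128. V = [p*·0.7729 + (1−p*)·0.2859]/1.01 = 0.5434. B = V − Δ·S = -0.4306.
As a check, the time-0 holding Δ(0,0)·S0 + B(0,0) comes to 0.5434 — exactly V0.

(0,0): Delta=0.0128 Bond=-0.4306
(1,0): Delta=0.0190 Bond=-0.7835
(1,1): Delta=0.0097 Bond=-0.1380
(2,0): Delta=0.0000 Bond=0.0000
(2,1): Delta=0.0287 Bond=-1.4653
(2,2): Delta=0.0000 Bond=0.9901
V0=0.5434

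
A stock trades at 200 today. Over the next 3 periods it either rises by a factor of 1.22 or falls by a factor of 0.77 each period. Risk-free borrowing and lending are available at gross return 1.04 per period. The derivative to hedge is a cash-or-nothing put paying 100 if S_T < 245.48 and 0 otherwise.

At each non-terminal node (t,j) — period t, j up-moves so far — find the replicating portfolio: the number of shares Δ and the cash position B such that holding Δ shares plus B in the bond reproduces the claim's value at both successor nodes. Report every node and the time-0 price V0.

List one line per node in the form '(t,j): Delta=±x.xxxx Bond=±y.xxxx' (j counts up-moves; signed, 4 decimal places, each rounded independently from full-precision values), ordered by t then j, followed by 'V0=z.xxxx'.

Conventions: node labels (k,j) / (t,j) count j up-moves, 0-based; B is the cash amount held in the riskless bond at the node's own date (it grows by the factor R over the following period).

(0,0): Delta=-0.3698 Bond=143.6618
(1,0): Delta=0.0000 Bond=92.4556
(1,1): Delta=-0.5254 Bond=187.3767
(2,0): Delta=0.0000 Bond=96.1538
(2,1): Delta=0.0000 Bond=96.1538
(2,2): Delta=-0.7465 Bond=260.6838
V0=69.6973

Risk-neutral probability p* = (R−d)/(u−d) = (1.04−0.77)/(1.22−0.77) = 0.6000.
Terminal payoffs: V(3,0)=100.0000, V(3,1)=100.0000, V(3,2)=100.0000, V(3,3)=0.0000
Node (2,0) S=118.5800: V=(p*·100.0000+(1−p*)·100.0000)/1.04=96.1538; Δ=(100.0000−100.0000)/(144.6676−91.3066)=0.0000; B=V−Δ·S=96.1538
Node (2,1) S=187.8800: V=(p*·100.0000+(1−p*)·100.0000)/1.04=96.1538; Δ=(100.0000−100.0000)/(229.2136−144.6676)=0.0000; B=V−Δ·S=96.1538
Node (2,2) S=297.6800: V=(p*·0.0000+(1−p*)·100.0000)/1.04=38.4615; Δ=(0.0000−100.0000)/(363.1696−229.2136)=-0.7465; B=V−Δ·S=260.6838
Node (1,0) S=154.0000: V=(p*·96.1538+(1−p*)·96.1538)/1.04=92.4556; Δ=(96.1538−96.1538)/(187.8800−118.5800)=0.0000; B=V−Δ·S=92.4556
Node (1,1) S=244.0000: V=(p*·38.4615+(1−p*)·96.1538)/1.04=59.1716; Δ=(38.4615−96.1538)/(297.6800−187.8800)=-0.5254; B=V−Δ·S=187.3767
Node (0,0) S=200.0000: V=(p*·59.1716+(1−p*)·92.4556)/1.04=69.6973; Δ=(59.1716−92.4556)/(244.0000−154.0000)=-0.3698; B=V−Δ·S=143.6618
Sanity check at the root: Δ(0,0)·S0 + B(0,0) reproduces V0 = 69.6973.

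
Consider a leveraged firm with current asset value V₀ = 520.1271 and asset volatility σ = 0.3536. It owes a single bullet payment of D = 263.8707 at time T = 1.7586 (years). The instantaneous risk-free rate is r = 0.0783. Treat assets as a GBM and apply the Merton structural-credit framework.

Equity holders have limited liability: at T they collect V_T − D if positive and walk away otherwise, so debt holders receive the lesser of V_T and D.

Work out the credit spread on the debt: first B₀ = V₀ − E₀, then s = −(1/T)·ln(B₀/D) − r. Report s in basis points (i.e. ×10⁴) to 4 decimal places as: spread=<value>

Apply the equity-as-call identities (strike 263.8707, horizon 1.7586 years):
d₁ = [ln(V₀/D) + (r + σ²/2)T] / (σ√T)
   = [ln(520.1271/263.8707) + (0.0783 + 0.5·0.3536²)·1.7586] / (0.3536·√1.7586)
   = [0.678614 + 0.247640] / 0.468917 = 1.975305
d₂ = d₁ − σ√T = 1.975305 − 0.468917 = 1.506389
N(d₁) = 0.975883,  N(d₂) = 0.934016,  e^(−rT) = 0.871361
E₀ = V₀·N(d₁) − D·e^(−rT)·N(d₂)
   = 520.1271·0.975883 − 263.8707·0.871361·0.934016 = 292.827987
B₀ = V₀ − E₀ = 520.1271 − 292.827987 = 227.299113
spread = −(1/T)·ln(B₀/D) − r = −(1/1.7586)·ln(227.299113/263.8707) − 0.0783 = 0.00653588
in basis points: 0.00653588 × 10⁴ = 65.3588 bp

spread=65.3588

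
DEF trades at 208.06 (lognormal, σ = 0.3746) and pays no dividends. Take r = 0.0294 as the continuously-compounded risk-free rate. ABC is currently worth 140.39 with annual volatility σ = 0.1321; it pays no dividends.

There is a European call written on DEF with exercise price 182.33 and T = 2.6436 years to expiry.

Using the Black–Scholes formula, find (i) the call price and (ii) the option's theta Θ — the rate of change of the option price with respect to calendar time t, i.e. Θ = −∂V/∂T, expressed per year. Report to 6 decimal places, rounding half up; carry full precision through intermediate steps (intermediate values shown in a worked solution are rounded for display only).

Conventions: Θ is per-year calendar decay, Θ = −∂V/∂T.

σ√T = 0.3746·√2.6436 = 0.609068
d₁ = (ln(S/K) + (r+σ²/2)T) / (σ√T) = (ln(208.06/182.33) + (0.0294+0.3746²/2)·2.6436) / 0.609068 = (0.132008 + 0.263204) / 0.609068 = 0.648880
d₂ = d₁ − σ√T = 0.648880 − 0.609068 = 0.039812
e^{−rT} = 0.925222
N(d₁) = 0.741792,  N(d₂) = 0.515879
Call price V = S·N(d₁) − K·e^{−rT}·N(d₂) = 154.337248 − 87.026486 = 67.310762
φ(d₁) = (1/√(2π))·e^{−d₁²/2} = 0.323207
Θ = −S·φ(d₁)·σ/(2√T) − r·K·e^{−rT}·N(d₂) = −7.746575 − 2.558579 = -10.305154

price = 67.310762
Θ = -10.305154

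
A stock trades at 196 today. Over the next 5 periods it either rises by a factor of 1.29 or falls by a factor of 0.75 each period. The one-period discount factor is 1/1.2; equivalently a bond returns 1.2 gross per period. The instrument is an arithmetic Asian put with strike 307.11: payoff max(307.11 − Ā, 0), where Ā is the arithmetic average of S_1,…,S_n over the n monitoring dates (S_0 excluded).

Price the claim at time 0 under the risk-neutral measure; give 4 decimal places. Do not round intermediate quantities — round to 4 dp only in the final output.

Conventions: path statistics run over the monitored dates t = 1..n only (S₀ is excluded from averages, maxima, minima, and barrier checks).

Risk-neutral up-probability p* = (R−d)/(u−d) = (1.2−0.75)/(1.29−0.75) = 0.8333; the claim prices as the p*-weighted sum of path payoffs discounted by R^5.
Enumerate all 2^5 = 32 price paths (U = up ×1.29, D = down ×0.75); each path with k up-moves has probability p*^k·(1−p*)^(5−k).
DDDDD: Ā=89.6930, payoff=217.4170, prob=0.000129
UDDDD: Ā=154.2719, payoff=152.8381, prob=0.000643
DUDDD: Ā=133.1039, payoff=174.0061, prob=0.000643
UUDDD: Ā=228.9387, payoff=78.1713, prob=0.003215
DDUDD: Ā=117.2279, payoff=189.8821, prob=0.000643
UDUDD: Ā=201.6320, payoff=105.4780, prob=0.003215
DUUDD: Ā=180.4640, payoff=126.6460, prob=0.003215
UUUDD: Ā=310.3981, payoff=0.0000, prob=0.016075
DDDUD: Ā=105.3209, payoff=201.7891, prob=0.000643
UDDUD: Ā=181.1520, payoff=125.9580, prob=0.003215
DUDUD: Ā=159.9840, payoff=147.1260, prob=0.003215
UUDUD: Ā=275.1724, payoff=31.9376, prob=0.016075
DDUUD: Ā=144.1080, payoff=163.0020, prob=0.003215
UDUUD: Ā=247.8657, payoff=59.2443, prob=0.016075
DUUUD: Ā=226.6977, payoff=80.4123, prob=0.016075
UUUUD: Ā=389.9200, payoff=0.0000, prob=0.080376
DDDDU: Ā=96.3907, payoff=210.7193, prob=0.000643
UDDDU: Ā=165.7919, payoff=141.3181, prob=0.003215
DUDDU: Ā=144.6239, payoff=162.4861, prob=0.003215
UUDDU: Ā=248.7532, payoff=58.3568, prob=0.016075
DDUDU: Ā=128.7479, payoff=178.3621, prob=0.003215
UDUDU: Ā=221.4464, payoff=85.6636, prob=0.016075
DUUDU: Ā=200.2784, payoff=106.8316, prob=0.016075
UUUDU: Ā=344.4789, payoff=0.0000, prob=0.080376
DDDUU: Ā=116.8409, payoff=190.2691, prob=0.003215
UDDUU: Ā=200.9664, payoff=106.1436, prob=0.016075
DUDUU: Ā=179.7984, payoff=127.3116, prob=0.016075
UUDUU: Ā=309.2532, payoff=0.0000, prob=0.080376
DDUUU: Ā=163.9224, payoff=143.1876, prob=0.016075
UDUUU: Ā=281.9465, payoff=25.1635, prob=0.080376
DUUUU: Ā=260.7785, payoff=46.3315, prob=0.080376
UUUUU: Ā=448.5391, payoff=0.0000, prob=0.401878
Price = Σ prob·payoff / R^5 = 23.778868 / 2.488320 = 9.5562

price = 9.5562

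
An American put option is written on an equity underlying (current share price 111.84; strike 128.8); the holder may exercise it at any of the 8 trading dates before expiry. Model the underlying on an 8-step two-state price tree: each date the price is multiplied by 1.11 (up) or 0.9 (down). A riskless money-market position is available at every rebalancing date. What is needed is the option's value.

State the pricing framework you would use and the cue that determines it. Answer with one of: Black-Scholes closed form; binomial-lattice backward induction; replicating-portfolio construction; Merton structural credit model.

framework: binomial-lattice backward induction

Key observation: the put (strike 128.8 on spot 111.84) is American-style on a 8-step discrete price model, so the early-exercise decision at every node requires stepwise backward valuation — a closed form cannot price the exercise right.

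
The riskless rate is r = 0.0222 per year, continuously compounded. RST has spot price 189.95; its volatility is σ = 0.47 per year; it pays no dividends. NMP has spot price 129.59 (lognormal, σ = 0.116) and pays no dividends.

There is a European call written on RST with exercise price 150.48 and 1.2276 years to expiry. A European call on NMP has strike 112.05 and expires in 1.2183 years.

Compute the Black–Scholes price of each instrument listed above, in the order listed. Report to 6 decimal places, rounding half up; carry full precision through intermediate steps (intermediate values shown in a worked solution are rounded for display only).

[RST call K=150.48]
σ√T = 0.47·√1.2276 = 0.520746
d₁ = (ln(S/K) + (r+σ²/2)T) / (σ√T) = (ln(189.95/150.48) + (0.0222+0.47²/2)·1.2276) / 0.520746 = (0.232931 + 0.162841) / 0.520746 = 0.760009
d₂ = d₁ − σ√T = 0.760009 − 0.520746 = 0.239262
e^{−rT} = 0.973115
N(d₁) = 0.776375,  N(d₂) = 0.594549
price = S·N(d₁) − K·e^{−rT}·N(d₂) = 147.472492 − 87.062405 = 60.410087
[NMP call K=112.05]
σ√T = 0.116·√1.2183 = 0.128037
d₁ = (ln(S/K) + (r+σ²/2)T) / (σ√T) = (ln(129.59/112.05) + (0.0222+0.116²/2)·1.2183) / 0.128037 = (0.145430 + 0.035243) / 0.128037 = 1.411104
d₂ = d₁ − σ√T = 1.411104 − 0.128037 = 1.283067
e^{−rT} = 0.973316
N(d₁) = 0.920893,  N(d₂) = 0.900266
price = S·N(d₁) − K·e^{−rT}·N(d₂) = 119.338533 − 98.183058 = 21.155474

price(RST call K=150.48) = 60.410087
price(NMP call K=112.05) = 21.155474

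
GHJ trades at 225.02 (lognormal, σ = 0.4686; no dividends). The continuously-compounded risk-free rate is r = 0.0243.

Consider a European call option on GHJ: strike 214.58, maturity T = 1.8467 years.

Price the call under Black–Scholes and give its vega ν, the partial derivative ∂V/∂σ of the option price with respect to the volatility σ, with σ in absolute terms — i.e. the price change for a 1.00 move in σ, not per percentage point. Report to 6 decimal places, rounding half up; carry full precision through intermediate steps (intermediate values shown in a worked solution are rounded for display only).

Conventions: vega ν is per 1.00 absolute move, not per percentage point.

σ√T = 0.4686·√1.8467 = 0.636796
d₁ = (ln(S/K) + (r+σ²/2)T) / (σ√T) = (ln(225.02/214.58) + (0.0243+0.4686²/2)·1.8467) / 0.636796 = (0.047507 + 0.247630) / 0.636796 = 0.463470
d₂ = d₁ − σ√T = 0.463470 − 0.636796 = -0.173326
e^{−rT} = 0.956117
N(d₁) = 0.678486,  N(d₂) = 0.431198
Call price V = S·N(d₁) − K·e^{−rT}·N(d₂) = 152.673004 − 88.466074 = 64.206930
φ(d₁) = (1/√(2π))·e^{−d₁²/2} = 0.358316
ν = S·φ(d₁)·√T = 109.568343

price = 64.206930
ν = 109.568343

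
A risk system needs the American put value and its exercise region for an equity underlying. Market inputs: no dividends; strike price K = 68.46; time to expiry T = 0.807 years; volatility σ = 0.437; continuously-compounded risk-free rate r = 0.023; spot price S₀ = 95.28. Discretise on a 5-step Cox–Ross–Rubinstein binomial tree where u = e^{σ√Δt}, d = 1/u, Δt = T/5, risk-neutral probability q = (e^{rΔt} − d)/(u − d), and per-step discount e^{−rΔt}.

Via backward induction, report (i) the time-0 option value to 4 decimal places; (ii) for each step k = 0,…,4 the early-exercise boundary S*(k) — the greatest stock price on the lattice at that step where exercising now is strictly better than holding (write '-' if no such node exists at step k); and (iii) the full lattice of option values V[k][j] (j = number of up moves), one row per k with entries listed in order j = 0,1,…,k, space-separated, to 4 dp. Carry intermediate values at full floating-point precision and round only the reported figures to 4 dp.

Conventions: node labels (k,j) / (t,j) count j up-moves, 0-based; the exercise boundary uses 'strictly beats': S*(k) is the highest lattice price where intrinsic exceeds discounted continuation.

Δt=0.16140  u=1.19192  d=0.83898  q=0.46676  discount=0.99629
step 5 (expiry): payoffs max(K−S,0) = 28.8531 12.1917 0.0000 0.0000 0.0000 0.0000
step 4: (k=4,j=0): S=47.2082, K−S=21.2518, hold=20.9981 ⇒ V=21.2518 exercise | (k=4,j=1): S=67.0671, K−S=1.3929, hold=6.4770 ⇒ V=6.4770 continue | (k=4,j=2): S=95.2800, K−S=0.0000, hold=0.0000 ⇒ V=0.0000 continue | (k=4,j=3): S=135.3611, K−S=0.0000, hold=0.0000 ⇒ V=0.0000 continue | (k=4,j=4): S=192.3030, K−S=0.0000, hold=0.0000 ⇒ V=0.0000 continue  boundary S*=47.2082
step 3: (k=3,j=0): S=56.2683, K−S=12.1917, hold=14.3024 ⇒ V=14.3024 continue | (k=3,j=1): S=79.9384, K−S=0.0000, hold=3.4410 ⇒ V=3.4410 continue | (k=3,j=2): S=113.5659, K−S=0.0000, hold=0.0000 ⇒ V=0.0000 continue | (k=3,j=3): S=161.3392, K−S=0.0000, hold=0.0000 ⇒ V=0.0000 continue  boundary S*=-
step 2: (k=2,j=0): S=67.0671, K−S=1.3929, hold=9.1985 ⇒ V=9.1985 continue | (k=2,j=1): S=95.2800, K−S=0.0000, hold=1.8281 ⇒ V=1.8281 continue | (k=2,j=2): S=135.3611, K−S=0.0000, hold=0.0000 ⇒ V=0.0000 continue  boundary S*=-
step 1: (k=1,j=0): S=79.9384, K−S=0.0000, hold=5.7370 ⇒ V=5.7370 continue | (k=1,j=1): S=113.5659, K−S=0.0000, hold=0.9712 ⇒ V=0.9712 continue  boundary S*=-
step 0: (k=0,j=0): S=95.2800, K−S=0.0000, hold=3.4995 ⇒ V=3.4995 continue  boundary S*=-

price = 3.4995
boundary = - - - - 47.2082
tree:
3.4995
5.7370 0.9712
9.1985 1.8281 0.0000
14.3024 3.4410 0.0000 0.0000
21.2518 6.4770 0.0000 0.0000 0.0000
28.8531 12.1917 0.0000 0.0000 0.0000 0.0000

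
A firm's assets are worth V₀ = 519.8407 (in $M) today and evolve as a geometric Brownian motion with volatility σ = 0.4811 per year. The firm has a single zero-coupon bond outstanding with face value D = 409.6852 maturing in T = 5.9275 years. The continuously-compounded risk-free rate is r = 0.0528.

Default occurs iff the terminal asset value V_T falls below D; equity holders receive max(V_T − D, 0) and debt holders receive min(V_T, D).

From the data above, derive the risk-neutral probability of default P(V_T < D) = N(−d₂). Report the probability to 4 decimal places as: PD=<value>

With assets at 519.8407 and a single debt payment of 409.6852 at 5.9275 years:
d₁ = [ln(V₀/D) + (r + σ²/2)T] / (σ√T)
   = [ln(519.8407/409.6852) + (0.0528 + 0.5·0.4811²)·5.9275] / (0.4811·√5.9275)
   = [0.238133 + 0.998953] / 1.171308 = 1.056158
d₂ = d₁ − σ√T = 1.056158 − 1.171308 = -0.115150
risk-neutral PD = N(−d₂) = N(0.115150) = 0.545837

PD=0.5458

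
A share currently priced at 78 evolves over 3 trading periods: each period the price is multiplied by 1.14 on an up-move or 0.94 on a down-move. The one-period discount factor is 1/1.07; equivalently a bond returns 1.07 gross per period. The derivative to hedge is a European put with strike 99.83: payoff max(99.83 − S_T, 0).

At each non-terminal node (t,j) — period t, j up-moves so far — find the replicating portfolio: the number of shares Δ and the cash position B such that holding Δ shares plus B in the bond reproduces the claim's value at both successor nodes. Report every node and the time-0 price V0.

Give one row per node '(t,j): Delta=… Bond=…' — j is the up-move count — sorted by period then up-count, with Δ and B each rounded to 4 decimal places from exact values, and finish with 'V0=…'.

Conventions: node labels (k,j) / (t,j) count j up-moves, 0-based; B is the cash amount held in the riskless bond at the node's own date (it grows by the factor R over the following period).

(0,0): Delta=-0.6279 Bond=55.9926
(1,0): Delta=-1.0000 Bond=87.1954
(1,1): Delta=-0.4627 Bond=45.2210
(2,0): Delta=-1.0000 Bond=93.2991
(2,1): Delta=-1.0000 Bond=93.2991
(2,2): Delta=-0.2241 Bond=24.2028
V0=7.0174

Risk-neutral probability p* = (R−d)/(u−d) = (1.07−0.94)/(1.14−0.94) = 0.6500.
Terminal payoffs: V(3,0)=35.0444, V(3,1)=21.2603, V(3,2)=4.5433, V(3,3)=0.0000
Node (2,0) S=68.9208: V=(p*·21.2603+(1−p*)·35.0444)/1.07=24.3783; Δ=(21.2603−35.0444)/(78.5697−64.7856)=-1.0000; B=V−Δ·S=93.2991
Node (2,1) S=83.5848: V=(p*·4.5433+(1−p*)·21.2603)/1.07=9.7143; Δ=(4.5433−21.2603)/(95.2867−78.5697)=-1.0000; B=V−Δ·S=93.2991
Node (2,2) S=101.3688: V=(p*·0.0000+(1−p*)·4.5433)/1.07=1.4861; Δ=(0.0000−4.5433)/(115.5604−95.2867)=-0.2241; B=V−Δ·S=24.2028
Node (1,0) S=73.3200: V=(p*·9.7143+(1−p*)·24.3783)/1.07=13.8754; Δ=(9.7143−24.3783)/(83.5848−68.9208)=-1.0000; B=V−Δ·S=87.1954
Node (1,1) S=88.9200: V=(p*·1.4861+(1−p*)·9.7143)/1.07=4.0804; Δ=(1.4861−9.7143)/(101.3688−83.5848)=-0.4627; B=V−Δ·S=45.2210
Node (0,0) S=78.0000: V=(p*·4.0804+(1−p*)·13.8754)/1.07=7.0174; Δ=(4.0804−13.8754)/(88.9200−73.3200)=-0.6279; B=V−Δ·S=55.9926
As a check, the time-0 holding Δ(0,0)·S0 + B(0,0) comes to 7.0174 — exactly V0.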